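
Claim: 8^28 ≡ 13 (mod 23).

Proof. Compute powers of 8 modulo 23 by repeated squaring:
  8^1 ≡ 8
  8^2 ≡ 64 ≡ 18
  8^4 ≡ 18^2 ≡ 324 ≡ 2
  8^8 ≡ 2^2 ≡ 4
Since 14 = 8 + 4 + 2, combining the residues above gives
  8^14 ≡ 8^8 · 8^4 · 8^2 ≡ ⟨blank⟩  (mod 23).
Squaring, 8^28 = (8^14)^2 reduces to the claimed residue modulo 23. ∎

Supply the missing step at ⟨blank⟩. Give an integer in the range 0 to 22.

6

Multiply the listed residues: 4 · 2 · 18 = 8 → 144.
Reducing modulo 23: 144 = 6·23 + 6, so 8^14 ≡ 6.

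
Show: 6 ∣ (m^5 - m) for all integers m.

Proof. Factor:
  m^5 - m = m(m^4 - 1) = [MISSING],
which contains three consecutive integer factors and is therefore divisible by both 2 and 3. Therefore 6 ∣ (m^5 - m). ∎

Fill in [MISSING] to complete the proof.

m^4 - 1 = (m^2 - 1)(m^2 + 1), and m^2 - 1 = (m-1)(m+1).
So m(m^4 - 1) = (m - 1)m(m + 1)(m^2 + 1).

(m - 1)m(m + 1)(m^2 + 1)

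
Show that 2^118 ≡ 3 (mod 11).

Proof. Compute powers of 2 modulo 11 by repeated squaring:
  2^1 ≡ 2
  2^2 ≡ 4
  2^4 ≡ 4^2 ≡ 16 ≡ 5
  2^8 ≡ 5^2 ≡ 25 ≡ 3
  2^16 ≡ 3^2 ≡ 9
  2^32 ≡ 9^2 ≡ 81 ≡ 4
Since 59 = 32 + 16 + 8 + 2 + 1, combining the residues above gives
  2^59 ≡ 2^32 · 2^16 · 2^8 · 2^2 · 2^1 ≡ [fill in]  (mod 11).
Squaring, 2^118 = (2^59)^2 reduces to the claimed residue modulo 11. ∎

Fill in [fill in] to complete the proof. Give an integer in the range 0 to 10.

Multiply the listed residues: 4 · 9 · 3 · 4 · 2 = 36 → 108 → 432 → 864.
Reducing modulo 11: 864 = 78·11 + 6, so 2^59 ≡ 6.

6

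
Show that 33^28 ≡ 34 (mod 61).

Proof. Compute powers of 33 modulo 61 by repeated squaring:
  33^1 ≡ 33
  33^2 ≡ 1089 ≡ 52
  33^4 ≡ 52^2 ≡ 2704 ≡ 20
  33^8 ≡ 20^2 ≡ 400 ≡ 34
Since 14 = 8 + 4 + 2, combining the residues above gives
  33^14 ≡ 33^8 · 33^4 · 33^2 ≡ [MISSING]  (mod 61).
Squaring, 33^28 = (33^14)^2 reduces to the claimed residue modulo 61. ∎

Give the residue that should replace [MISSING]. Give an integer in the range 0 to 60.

33^8 · 33^4 · 33^2 ≡ 34 · 20 · 52 = 35360.
35360 mod 61 = 41, so 33^14 ≡ 41 (mod 61).

41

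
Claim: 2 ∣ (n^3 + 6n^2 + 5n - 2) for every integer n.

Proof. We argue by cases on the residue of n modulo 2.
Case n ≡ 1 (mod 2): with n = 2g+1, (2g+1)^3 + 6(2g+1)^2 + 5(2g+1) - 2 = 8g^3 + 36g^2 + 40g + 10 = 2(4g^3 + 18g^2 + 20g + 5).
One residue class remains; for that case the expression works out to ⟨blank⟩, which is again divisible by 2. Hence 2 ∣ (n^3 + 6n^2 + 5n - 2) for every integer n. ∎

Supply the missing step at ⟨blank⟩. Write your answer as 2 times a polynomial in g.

2(4g^3 + 12g^2 + 5g - 1)

The residues treated are {1}, so the missing case is n ≡ 0 (mod 2); write n = 2g.
Then (2g)^3 + 6(2g)^2 + 5(2g) - 2 = 8g^3 + 24g^2 + 10g - 2 = 2(4g^3 + 12g^2 + 5g - 1).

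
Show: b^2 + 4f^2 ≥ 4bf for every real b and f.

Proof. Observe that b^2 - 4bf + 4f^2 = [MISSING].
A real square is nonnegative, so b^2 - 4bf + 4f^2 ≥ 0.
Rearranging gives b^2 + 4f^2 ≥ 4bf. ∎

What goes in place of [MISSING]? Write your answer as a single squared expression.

(b - 2f)^2

b^2 - 4bf + 4f^2 is a perfect-square trinomial: the outer terms are (b)^2 and (2f)^2, and the cross term is -2·b·2f.
So b^2 - 4bf + 4f^2 = (b - 2f)^2 ≥ 0.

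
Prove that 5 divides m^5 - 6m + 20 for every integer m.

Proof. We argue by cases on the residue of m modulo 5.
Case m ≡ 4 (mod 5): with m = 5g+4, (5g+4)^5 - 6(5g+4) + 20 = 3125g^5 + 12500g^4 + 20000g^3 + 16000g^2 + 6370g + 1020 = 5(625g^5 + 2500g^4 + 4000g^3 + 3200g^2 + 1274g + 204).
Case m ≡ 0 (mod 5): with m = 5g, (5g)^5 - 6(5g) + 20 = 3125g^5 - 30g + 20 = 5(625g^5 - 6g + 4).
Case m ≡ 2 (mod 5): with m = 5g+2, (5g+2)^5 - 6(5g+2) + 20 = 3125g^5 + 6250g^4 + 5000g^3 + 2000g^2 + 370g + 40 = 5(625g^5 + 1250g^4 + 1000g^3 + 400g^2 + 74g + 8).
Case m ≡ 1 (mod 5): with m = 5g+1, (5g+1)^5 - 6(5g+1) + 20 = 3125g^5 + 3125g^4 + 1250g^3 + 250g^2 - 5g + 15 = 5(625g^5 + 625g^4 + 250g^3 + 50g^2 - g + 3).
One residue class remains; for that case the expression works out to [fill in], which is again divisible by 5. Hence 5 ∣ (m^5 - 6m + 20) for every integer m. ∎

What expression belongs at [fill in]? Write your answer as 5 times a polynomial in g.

Only m ≡ 3 (mod 5) is unaccounted for. Put m = 5g+3:
(5g+3)^5 - 6(5g+3) + 20 expands to 3125g^5 + 9375g^4 + 11250g^3 + 6750g^2 + 1995g + 245,
and factoring out 5 leaves 5(625g^5 + 1875g^4 + 2250g^3 + 1350g^2 + 399g + 49).

5(625g^5 + 1875g^4 + 2250g^3 + 1350g^2 + 399g + 49)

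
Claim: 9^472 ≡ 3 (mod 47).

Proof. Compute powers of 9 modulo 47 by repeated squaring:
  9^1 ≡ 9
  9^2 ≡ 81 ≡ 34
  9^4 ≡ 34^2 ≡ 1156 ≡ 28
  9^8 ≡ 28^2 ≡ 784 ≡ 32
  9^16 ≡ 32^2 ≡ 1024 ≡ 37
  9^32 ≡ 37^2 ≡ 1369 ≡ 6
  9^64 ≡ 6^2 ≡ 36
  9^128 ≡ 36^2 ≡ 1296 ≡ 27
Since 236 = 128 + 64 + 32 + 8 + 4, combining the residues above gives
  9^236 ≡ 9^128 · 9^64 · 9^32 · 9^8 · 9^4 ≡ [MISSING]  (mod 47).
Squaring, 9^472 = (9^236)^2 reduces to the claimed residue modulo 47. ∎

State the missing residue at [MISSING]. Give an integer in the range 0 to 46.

12

Multiply the listed residues: 27 · 36 · 6 · 32 · 28 = 972 → 5832 → 186624 → 5225472.
Reducing modulo 47: 5225472 = 111180·47 + 12, so 9^236 ≡ 12.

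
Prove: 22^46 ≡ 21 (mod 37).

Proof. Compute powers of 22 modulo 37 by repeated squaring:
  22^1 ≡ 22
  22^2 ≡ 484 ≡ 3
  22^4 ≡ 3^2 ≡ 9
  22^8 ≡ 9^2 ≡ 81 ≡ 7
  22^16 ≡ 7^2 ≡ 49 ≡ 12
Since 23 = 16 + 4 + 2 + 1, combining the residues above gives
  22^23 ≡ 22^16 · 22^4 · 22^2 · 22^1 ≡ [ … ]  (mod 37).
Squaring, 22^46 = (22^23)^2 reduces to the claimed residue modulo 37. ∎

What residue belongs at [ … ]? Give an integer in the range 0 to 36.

24

22^16 · 22^4 · 22^2 · 22^1 ≡ 12 · 9 · 3 · 22 = 7128.
7128 mod 37 = 24, so 22^23 ≡ 24 (mod 37).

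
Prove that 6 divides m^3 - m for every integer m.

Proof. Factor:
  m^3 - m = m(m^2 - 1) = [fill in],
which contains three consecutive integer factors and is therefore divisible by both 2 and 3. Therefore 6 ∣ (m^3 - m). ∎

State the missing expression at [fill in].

(m - 1)m(m + 1)

m(m^2 - 1) = m(m - 1)(m + 1) = (m - 1)m(m + 1).
These three factors are consecutive integers, so their product is divisible by 6.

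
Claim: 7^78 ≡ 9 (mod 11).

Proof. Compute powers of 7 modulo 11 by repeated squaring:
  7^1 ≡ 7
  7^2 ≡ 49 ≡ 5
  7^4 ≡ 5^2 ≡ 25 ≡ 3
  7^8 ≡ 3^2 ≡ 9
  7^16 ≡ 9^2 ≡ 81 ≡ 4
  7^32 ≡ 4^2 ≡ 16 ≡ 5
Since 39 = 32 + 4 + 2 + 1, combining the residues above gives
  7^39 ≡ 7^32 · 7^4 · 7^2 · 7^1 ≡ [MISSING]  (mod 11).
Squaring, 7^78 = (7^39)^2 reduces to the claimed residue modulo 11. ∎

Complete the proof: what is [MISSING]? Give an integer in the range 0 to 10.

8

Multiply the listed residues: 5 · 3 · 5 · 7 = 15 → 75 → 525.
Reducing modulo 11: 525 = 47·11 + 8, so 7^39 ≡ 8.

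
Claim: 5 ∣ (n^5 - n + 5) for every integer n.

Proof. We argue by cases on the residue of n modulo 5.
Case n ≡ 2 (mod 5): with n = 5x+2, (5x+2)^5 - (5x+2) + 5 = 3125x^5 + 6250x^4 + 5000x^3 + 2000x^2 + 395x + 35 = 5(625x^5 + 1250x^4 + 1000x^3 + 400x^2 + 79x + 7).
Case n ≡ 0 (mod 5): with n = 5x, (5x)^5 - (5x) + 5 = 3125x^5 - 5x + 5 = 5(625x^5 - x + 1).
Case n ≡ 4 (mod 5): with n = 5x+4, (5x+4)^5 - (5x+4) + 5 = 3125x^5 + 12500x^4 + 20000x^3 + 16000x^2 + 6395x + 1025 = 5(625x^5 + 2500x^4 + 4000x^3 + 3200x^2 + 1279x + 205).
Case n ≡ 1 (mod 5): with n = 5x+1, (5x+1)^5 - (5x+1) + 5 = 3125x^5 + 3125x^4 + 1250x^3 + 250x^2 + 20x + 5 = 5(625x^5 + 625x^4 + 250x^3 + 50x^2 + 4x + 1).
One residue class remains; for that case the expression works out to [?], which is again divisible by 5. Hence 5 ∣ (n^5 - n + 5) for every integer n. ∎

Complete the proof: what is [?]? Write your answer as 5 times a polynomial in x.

The residues treated are {2, 0, 4, 1}, so the missing case is n ≡ 3 (mod 5); write n = 5x+3.
Then (5x+3)^5 - (5x+3) + 5 = 3125x^5 + 9375x^4 + 11250x^3 + 6750x^2 + 2020x + 245 = 5(625x^5 + 1875x^4 + 2250x^3 + 1350x^2 + 404x + 49).

5(625x^5 + 1875x^4 + 2250x^3 + 1350x^2 + 404x + 49)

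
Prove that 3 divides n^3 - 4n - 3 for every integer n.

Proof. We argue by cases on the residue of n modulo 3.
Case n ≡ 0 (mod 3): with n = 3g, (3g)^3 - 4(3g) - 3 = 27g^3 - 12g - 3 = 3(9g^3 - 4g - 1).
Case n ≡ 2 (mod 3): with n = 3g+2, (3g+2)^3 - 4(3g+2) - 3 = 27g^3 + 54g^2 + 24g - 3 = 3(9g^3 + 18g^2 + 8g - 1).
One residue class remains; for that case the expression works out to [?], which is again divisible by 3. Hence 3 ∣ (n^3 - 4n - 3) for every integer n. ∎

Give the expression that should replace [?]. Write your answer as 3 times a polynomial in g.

The residues treated are {0, 2}, so the missing case is n ≡ 1 (mod 3); write n = 3g+1.
Then (3g+1)^3 - 4(3g+1) - 3 = 27g^3 + 27g^2 - 3g - 6 = 3(9g^3 + 9g^2 - g - 2).

3(9g^3 + 9g^2 - g - 2)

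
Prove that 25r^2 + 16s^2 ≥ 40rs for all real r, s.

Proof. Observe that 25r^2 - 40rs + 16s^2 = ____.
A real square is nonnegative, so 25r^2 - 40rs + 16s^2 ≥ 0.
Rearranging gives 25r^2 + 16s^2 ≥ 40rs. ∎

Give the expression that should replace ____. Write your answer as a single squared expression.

The leading and trailing coefficients are 5^2 and 4^2, and 40 = 2·5·4, so the trinomial is (5r - 4s)^2.
Hence 25r^2 - 40rs + 16s^2 ≥ 0.

(5r - 4s)^2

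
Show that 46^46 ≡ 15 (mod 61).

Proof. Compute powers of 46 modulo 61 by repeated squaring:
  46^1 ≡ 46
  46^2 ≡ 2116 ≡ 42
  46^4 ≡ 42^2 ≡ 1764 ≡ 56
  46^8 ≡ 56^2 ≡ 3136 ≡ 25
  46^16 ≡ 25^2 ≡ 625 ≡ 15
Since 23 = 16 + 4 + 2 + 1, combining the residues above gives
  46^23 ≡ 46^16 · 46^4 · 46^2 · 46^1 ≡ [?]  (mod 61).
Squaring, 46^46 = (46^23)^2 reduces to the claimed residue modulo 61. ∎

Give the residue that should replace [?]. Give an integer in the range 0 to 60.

36

46^16 · 46^4 · 46^2 · 46^1 ≡ 15 · 56 · 42 · 46 = 1622880.
1622880 mod 61 = 36, so 46^23 ≡ 36 (mod 61).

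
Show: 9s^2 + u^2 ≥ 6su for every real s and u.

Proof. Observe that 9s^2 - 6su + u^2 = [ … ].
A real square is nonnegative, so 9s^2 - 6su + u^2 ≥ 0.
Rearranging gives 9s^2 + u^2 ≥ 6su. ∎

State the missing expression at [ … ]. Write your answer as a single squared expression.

(3s - u)^2

9s^2 - 6su + u^2 is a perfect-square trinomial: the outer terms are (3s)^2 and (u)^2, and the cross term is -2·3s·u.
So 9s^2 - 6su + u^2 = (3s - u)^2 ≥ 0.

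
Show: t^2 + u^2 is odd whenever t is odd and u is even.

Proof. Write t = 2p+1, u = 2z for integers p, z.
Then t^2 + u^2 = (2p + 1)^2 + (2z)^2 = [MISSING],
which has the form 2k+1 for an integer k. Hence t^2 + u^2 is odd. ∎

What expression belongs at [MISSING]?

Expanding: (2p + 1)^2 + (2z)^2 = 4p^2 + 4p + 4z^2 + 1.
Every term except the constant is even, so this is 2(2p^2 + 2p + 2z^2) + 1,
and 2p^2 + 2p + 2z^2 ∈ ℤ gives the required form.

2(2p^2 + 2p + 2z^2) + 1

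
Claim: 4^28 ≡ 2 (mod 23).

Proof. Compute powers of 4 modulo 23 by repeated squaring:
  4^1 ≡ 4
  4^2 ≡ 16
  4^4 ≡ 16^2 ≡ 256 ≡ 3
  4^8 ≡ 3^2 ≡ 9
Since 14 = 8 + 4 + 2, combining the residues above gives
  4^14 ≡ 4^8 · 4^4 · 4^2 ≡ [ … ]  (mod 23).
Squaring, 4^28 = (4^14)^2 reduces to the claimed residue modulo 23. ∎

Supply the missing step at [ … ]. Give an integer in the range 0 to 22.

18

4^8 · 4^4 · 4^2 ≡ 9 · 3 · 16 = 432.
432 mod 23 = 18, so 4^14 ≡ 18 (mod 23).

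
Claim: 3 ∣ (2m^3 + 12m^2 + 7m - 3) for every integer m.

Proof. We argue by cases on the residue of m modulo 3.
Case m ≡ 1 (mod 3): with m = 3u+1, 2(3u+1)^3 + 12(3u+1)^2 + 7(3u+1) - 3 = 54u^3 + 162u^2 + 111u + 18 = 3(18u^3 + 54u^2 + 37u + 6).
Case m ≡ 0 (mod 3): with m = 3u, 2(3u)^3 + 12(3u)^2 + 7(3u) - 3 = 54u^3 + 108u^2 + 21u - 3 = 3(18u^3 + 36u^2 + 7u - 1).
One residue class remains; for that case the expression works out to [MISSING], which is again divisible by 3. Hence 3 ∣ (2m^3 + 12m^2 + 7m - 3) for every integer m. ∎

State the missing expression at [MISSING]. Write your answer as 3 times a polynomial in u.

Only m ≡ 2 (mod 3) is unaccounted for. Put m = 3u+2:
2(3u+2)^3 + 12(3u+2)^2 + 7(3u+2) - 3 expands to 54u^3 + 216u^2 + 237u + 75,
and factoring out 3 leaves 3(18u^3 + 72u^2 + 79u + 25).

3(18u^3 + 72u^2 + 79u + 25)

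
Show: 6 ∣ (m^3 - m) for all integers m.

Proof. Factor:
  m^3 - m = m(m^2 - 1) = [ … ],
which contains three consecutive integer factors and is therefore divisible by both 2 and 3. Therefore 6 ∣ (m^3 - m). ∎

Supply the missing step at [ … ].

(m - 1)m(m + 1)

m(m^2 - 1) = m(m - 1)(m + 1) = (m - 1)m(m + 1).
These three factors are consecutive integers, so their product is divisible by 6.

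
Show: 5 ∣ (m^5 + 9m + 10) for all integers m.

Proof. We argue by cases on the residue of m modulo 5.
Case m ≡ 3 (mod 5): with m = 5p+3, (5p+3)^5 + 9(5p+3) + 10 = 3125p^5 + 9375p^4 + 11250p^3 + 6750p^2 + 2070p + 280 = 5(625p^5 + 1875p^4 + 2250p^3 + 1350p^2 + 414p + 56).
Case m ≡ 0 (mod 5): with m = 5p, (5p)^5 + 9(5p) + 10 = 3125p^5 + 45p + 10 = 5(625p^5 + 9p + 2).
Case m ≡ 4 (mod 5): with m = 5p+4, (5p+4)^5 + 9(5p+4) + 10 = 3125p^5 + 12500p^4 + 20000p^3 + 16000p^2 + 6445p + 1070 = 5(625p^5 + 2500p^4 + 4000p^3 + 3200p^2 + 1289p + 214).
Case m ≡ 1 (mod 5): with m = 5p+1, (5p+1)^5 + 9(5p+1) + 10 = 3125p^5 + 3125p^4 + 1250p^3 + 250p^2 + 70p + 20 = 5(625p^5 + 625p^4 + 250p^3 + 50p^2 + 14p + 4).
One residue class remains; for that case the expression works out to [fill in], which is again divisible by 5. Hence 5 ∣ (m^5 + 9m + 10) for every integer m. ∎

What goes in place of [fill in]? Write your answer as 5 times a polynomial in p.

5(625p^5 + 1250p^4 + 1000p^3 + 400p^2 + 89p + 12)

Only m ≡ 2 (mod 5) is unaccounted for. Put m = 5p+2:
(5p+2)^5 + 9(5p+2) + 10 expands to 3125p^5 + 6250p^4 + 5000p^3 + 2000p^2 + 445p + 60,
and factoring out 5 leaves 5(625p^5 + 1250p^4 + 1000p^3 + 400p^2 + 89p + 12).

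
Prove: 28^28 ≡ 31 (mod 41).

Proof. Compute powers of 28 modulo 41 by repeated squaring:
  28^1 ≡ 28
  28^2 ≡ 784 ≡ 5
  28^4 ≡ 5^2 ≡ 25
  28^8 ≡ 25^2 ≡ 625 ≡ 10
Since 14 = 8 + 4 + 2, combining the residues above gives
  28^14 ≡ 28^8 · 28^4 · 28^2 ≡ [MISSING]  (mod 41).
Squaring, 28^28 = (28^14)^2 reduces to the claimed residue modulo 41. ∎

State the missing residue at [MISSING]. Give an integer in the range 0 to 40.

Multiply the listed residues: 10 · 25 · 5 = 250 → 1250.
Reducing modulo 41: 1250 = 30·41 + 20, so 28^14 ≡ 20.

20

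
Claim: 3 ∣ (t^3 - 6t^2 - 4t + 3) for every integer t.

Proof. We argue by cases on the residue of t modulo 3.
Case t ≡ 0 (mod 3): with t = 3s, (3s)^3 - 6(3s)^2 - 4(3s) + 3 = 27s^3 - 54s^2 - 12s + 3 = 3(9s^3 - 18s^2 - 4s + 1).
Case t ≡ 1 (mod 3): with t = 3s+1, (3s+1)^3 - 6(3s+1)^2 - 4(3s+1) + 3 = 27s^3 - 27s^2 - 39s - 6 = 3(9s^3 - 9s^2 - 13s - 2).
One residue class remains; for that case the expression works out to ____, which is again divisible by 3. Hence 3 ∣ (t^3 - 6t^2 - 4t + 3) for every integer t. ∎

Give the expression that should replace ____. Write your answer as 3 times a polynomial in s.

Only t ≡ 2 (mod 3) is unaccounted for. Put t = 3s+2:
(3s+2)^3 - 6(3s+2)^2 - 4(3s+2) + 3 expands to 27s^3 - 48s - 21,
and factoring out 3 leaves 3(9s^3 - 16s - 7).

3(9s^3 - 16s - 7)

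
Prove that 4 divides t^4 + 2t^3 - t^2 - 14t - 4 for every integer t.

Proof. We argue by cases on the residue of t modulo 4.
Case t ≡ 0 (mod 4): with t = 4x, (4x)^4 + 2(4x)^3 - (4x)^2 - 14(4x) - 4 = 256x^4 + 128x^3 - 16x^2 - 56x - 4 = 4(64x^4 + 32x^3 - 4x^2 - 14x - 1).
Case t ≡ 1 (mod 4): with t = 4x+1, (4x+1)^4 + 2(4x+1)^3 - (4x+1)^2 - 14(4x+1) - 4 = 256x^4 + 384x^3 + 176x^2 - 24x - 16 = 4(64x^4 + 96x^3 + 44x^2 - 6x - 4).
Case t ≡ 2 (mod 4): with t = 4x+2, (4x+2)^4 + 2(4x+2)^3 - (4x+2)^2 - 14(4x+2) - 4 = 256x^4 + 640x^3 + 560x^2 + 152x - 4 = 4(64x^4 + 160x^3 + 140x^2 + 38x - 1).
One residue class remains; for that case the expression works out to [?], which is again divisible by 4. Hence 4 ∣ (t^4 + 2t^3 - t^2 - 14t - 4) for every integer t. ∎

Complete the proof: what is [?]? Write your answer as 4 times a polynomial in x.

The residues treated are {0, 1, 2}, so the missing case is t ≡ 3 (mod 4); write t = 4x+3.
Then (4x+3)^4 + 2(4x+3)^3 - (4x+3)^2 - 14(4x+3) - 4 = 256x^4 + 896x^3 + 1136x^2 + 568x + 80 = 4(64x^4 + 224x^3 + 284x^2 + 142x + 20).

4(64x^4 + 224x^3 + 284x^2 + 142x + 20)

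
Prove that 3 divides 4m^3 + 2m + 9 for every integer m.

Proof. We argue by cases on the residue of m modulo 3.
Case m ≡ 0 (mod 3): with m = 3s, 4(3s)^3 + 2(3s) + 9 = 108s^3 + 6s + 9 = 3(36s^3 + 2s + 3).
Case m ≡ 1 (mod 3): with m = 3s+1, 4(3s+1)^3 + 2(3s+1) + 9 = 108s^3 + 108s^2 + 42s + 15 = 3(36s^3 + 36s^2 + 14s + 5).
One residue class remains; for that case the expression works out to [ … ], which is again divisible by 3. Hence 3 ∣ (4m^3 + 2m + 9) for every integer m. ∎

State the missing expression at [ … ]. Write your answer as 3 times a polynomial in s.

The residues treated are {0, 1}, so the missing case is m ≡ 2 (mod 3); write m = 3s+2.
Then 4(3s+2)^3 + 2(3s+2) + 9 = 108s^3 + 216s^2 + 150s + 45 = 3(36s^3 + 72s^2 + 50s + 15).

3(36s^3 + 72s^2 + 50s + 15)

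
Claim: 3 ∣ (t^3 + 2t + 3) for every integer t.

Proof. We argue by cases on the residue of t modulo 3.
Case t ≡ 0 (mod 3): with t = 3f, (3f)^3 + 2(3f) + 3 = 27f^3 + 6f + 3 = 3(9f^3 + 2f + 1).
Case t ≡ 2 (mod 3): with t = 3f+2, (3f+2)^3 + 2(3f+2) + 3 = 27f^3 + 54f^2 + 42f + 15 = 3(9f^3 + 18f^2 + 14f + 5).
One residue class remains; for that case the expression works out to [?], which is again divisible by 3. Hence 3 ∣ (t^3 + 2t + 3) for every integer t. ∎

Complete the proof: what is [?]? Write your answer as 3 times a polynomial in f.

3(9f^3 + 9f^2 + 5f + 2)

Only t ≡ 1 (mod 3) is unaccounted for. Put t = 3f+1:
(3f+1)^3 + 2(3f+1) + 3 expands to 27f^3 + 27f^2 + 15f + 6,
and factoring out 3 leaves 3(9f^3 + 9f^2 + 5f + 2).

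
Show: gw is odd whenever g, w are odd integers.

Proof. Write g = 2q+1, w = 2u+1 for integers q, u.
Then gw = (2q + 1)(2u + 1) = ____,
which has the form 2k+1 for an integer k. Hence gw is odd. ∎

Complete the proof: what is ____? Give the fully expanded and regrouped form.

2(2qu + q + u) + 1

Expanding: (2q + 1)(2u + 1) = 4qu + 2q + 2u + 1.
Every term except the constant is even, so this is 2(2qu + q + u) + 1,
and 2qu + q + u ∈ ℤ gives the required form.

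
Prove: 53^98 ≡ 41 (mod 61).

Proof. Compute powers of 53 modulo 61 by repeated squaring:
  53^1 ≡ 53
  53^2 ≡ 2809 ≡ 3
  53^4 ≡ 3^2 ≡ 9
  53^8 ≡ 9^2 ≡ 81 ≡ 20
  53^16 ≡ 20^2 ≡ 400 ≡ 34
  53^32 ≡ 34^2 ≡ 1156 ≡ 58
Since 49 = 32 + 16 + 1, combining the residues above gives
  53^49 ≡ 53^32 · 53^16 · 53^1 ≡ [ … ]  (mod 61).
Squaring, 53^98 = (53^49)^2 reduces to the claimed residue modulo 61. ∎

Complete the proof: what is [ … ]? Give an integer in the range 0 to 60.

53^32 · 53^16 · 53^1 ≡ 58 · 34 · 53 = 104516.
104516 mod 61 = 23, so 53^49 ≡ 23 (mod 61).

23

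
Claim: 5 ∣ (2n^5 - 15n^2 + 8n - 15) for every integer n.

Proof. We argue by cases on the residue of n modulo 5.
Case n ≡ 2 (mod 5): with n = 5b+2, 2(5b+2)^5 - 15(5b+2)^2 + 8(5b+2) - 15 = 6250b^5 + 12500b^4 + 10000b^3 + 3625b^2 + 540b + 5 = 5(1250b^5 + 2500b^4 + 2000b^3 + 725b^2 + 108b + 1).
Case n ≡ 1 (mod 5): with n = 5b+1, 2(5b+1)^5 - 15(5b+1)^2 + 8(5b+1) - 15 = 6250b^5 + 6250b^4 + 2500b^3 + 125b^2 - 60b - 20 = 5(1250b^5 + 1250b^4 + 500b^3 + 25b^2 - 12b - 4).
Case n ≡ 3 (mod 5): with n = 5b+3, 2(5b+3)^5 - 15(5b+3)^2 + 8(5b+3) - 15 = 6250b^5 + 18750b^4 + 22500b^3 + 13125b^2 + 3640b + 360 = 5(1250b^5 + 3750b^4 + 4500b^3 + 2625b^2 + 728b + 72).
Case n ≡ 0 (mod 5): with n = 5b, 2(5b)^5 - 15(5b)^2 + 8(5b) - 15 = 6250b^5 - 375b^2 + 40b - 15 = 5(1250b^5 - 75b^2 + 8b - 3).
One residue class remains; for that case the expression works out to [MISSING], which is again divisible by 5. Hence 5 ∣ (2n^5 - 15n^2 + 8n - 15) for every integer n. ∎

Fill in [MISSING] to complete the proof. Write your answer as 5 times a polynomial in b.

5(1250b^5 + 5000b^4 + 8000b^3 + 6325b^2 + 2448b + 365)

Only n ≡ 4 (mod 5) is unaccounted for. Put n = 5b+4:
2(5b+4)^5 - 15(5b+4)^2 + 8(5b+4) - 15 expands to 6250b^5 + 25000b^4 + 40000b^3 + 31625b^2 + 12240b + 1825,
and factoring out 5 leaves 5(1250b^5 + 5000b^4 + 8000b^3 + 6325b^2 + 2448b + 365).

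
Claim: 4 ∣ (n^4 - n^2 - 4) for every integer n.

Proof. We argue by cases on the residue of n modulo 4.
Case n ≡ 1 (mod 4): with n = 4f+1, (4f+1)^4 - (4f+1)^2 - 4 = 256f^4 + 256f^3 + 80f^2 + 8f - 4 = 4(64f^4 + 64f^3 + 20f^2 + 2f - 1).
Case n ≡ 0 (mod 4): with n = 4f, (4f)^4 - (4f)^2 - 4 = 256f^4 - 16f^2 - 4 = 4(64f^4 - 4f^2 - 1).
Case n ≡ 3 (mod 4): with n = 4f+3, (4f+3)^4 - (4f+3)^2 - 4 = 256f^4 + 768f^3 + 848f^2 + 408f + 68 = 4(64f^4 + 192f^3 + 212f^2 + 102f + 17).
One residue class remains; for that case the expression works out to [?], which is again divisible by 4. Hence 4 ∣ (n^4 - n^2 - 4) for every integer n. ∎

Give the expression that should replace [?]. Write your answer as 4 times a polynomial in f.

4(64f^4 + 128f^3 + 92f^2 + 28f + 2)

The residues treated are {1, 0, 3}, so the missing case is n ≡ 2 (mod 4); write n = 4f+2.
Then (4f+2)^4 - (4f+2)^2 - 4 = 256f^4 + 512f^3 + 368f^2 + 112f + 8 = 4(64f^4 + 128f^3 + 92f^2 + 28f + 2).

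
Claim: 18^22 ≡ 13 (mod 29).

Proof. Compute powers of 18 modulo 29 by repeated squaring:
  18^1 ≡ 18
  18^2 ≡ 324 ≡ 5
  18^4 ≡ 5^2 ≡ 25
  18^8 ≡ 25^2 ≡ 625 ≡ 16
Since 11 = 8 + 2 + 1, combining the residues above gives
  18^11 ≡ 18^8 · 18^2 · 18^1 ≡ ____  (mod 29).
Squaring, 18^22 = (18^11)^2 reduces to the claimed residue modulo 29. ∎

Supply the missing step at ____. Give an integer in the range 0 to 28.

19

Multiply the listed residues: 16 · 5 · 18 = 80 → 1440.
Reducing modulo 29: 1440 = 49·29 + 19, so 18^11 ≡ 19.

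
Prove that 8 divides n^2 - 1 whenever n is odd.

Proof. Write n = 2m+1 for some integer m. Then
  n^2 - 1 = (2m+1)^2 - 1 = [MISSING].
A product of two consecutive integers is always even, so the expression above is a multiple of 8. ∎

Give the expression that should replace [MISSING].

(2m+1)^2 - 1 = 4m^2 + 4m + 1 - 1 = 4m^2 + 4m = 4m(m+1).
Since m and m+1 are consecutive, m(m+1) is even, and 4·(even) is a multiple of 8.

4m(m + 1)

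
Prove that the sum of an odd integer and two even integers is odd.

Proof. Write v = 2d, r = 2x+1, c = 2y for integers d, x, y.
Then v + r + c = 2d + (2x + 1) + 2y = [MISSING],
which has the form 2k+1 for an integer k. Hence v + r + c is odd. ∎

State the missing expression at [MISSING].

2(d + x + y) + 1

Expanding: 2d + (2x + 1) + 2y = 2d + 2x + 2y + 1.
Every term except the constant is even, so this is 2(d + x + y) + 1,
and d + x + y ∈ ℤ gives the required form.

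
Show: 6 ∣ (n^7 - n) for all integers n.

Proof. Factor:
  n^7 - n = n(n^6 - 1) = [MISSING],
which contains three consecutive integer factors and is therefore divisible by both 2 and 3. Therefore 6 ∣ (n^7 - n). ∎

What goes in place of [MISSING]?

(n - 1)n(n + 1)(n^4 + n^2 + 1)

n^6 - 1 = (n^2 - 1)(n^4 + n^2 + 1), and n^2 - 1 = (n-1)(n+1).
So n(n^6 - 1) = (n - 1)n(n + 1)(n^4 + n^2 + 1).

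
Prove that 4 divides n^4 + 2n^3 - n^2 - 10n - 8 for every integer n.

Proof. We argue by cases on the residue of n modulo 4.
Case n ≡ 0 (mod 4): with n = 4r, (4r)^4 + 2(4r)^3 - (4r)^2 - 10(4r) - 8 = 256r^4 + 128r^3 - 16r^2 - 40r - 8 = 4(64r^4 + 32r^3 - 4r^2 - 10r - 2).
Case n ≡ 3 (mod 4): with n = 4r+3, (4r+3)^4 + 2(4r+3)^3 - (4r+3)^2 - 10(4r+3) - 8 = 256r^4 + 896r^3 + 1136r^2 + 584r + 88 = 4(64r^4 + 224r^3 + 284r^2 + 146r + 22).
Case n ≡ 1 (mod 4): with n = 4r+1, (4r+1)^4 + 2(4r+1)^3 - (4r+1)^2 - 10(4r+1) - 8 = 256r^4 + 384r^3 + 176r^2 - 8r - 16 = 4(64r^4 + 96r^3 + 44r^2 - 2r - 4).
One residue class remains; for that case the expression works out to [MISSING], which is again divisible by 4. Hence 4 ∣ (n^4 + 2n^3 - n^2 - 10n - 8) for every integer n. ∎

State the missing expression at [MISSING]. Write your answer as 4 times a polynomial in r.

4(64r^4 + 160r^3 + 140r^2 + 42r)

The residues treated are {0, 3, 1}, so the missing case is n ≡ 2 (mod 4); write n = 4r+2.
Then (4r+2)^4 + 2(4r+2)^3 - (4r+2)^2 - 10(4r+2) - 8 = 256r^4 + 640r^3 + 560r^2 + 168r = 4(64r^4 + 160r^3 + 140r^2 + 42r).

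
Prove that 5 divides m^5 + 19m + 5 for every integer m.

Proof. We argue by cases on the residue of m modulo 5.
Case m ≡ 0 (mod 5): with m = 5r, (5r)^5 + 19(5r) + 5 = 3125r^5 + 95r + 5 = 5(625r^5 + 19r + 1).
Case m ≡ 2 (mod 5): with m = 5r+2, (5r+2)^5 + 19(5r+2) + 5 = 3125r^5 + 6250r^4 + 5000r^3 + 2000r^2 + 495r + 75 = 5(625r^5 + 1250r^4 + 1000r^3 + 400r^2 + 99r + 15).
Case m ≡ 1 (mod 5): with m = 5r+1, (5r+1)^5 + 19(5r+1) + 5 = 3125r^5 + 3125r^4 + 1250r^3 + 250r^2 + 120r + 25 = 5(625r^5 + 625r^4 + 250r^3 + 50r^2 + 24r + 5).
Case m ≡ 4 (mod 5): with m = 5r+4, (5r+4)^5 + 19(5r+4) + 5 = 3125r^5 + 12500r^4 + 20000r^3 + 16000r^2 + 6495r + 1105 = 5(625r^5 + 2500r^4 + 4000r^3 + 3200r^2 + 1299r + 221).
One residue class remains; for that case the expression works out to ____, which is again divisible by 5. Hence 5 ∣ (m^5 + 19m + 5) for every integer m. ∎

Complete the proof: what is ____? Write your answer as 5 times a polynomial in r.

Only m ≡ 3 (mod 5) is unaccounted for. Put m = 5r+3:
(5r+3)^5 + 19(5r+3) + 5 expands to 3125r^5 + 9375r^4 + 11250r^3 + 6750r^2 + 2120r + 305,
and factoring out 5 leaves 5(625r^5 + 1875r^4 + 2250r^3 + 1350r^2 + 424r + 61).

5(625r^5 + 1875r^4 + 2250r^3 + 1350r^2 + 424r + 61)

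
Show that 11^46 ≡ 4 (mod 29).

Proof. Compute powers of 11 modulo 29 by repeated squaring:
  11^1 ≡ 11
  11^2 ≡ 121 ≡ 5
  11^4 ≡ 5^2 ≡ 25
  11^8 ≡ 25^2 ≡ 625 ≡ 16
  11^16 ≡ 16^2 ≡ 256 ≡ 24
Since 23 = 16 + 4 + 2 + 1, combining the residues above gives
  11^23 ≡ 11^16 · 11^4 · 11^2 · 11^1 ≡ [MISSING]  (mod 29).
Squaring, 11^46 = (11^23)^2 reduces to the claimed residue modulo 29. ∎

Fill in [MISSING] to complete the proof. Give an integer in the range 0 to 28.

Multiply the listed residues: 24 · 25 · 5 · 11 = 600 → 3000 → 33000.
Reducing modulo 29: 33000 = 1137·29 + 27, so 11^23 ≡ 27.

27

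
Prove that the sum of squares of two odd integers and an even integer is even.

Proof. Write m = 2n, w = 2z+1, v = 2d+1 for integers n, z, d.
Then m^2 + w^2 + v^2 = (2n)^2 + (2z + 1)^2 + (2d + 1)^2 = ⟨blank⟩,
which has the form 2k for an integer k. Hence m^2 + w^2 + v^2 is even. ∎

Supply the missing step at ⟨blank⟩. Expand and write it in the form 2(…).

2(2d^2 + 2d + 2n^2 + 2z^2 + 2z + 1)

Expanding: (2n)^2 + (2z + 1)^2 + (2d + 1)^2 = 4d^2 + 4d + 4n^2 + 4z^2 + 4z + 2.
Every term is even; pulling out the factor of 2 gives 2(2d^2 + 2d + 2n^2 + 2z^2 + 2z + 1).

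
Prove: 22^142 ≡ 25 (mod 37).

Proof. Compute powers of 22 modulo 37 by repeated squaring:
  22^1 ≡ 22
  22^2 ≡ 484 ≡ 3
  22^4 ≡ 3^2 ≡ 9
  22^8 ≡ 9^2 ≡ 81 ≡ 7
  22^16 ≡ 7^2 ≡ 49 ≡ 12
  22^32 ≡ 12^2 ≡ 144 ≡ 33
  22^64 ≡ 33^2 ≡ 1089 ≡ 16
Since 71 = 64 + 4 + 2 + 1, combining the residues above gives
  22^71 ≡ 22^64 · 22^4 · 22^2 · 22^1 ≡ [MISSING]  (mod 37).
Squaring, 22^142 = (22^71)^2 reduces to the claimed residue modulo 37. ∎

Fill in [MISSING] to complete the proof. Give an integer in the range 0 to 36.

32

Multiply the listed residues: 16 · 9 · 3 · 22 = 144 → 432 → 9504.
Reducing modulo 37: 9504 = 256·37 + 32, so 22^71 ≡ 32.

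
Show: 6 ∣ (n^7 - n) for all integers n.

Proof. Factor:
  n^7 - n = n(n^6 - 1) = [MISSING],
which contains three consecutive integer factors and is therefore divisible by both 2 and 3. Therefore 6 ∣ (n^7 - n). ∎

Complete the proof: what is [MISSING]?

(n - 1)n(n + 1)(n^4 + n^2 + 1)

n^6 - 1 = (n^2 - 1)(n^4 + n^2 + 1), and n^2 - 1 = (n-1)(n+1).
So n(n^6 - 1) = (n - 1)n(n + 1)(n^4 + n^2 + 1).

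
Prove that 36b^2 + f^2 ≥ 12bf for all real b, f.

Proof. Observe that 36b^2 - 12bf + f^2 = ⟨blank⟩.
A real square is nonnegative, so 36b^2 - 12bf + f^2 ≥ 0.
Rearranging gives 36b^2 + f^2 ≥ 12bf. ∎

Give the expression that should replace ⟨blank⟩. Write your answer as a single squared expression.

(6b - f)^2

36b^2 - 12bf + f^2 is a perfect-square trinomial: the outer terms are (6b)^2 and (f)^2, and the cross term is -2·6b·f.
So 36b^2 - 12bf + f^2 = (6b - f)^2 ≥ 0.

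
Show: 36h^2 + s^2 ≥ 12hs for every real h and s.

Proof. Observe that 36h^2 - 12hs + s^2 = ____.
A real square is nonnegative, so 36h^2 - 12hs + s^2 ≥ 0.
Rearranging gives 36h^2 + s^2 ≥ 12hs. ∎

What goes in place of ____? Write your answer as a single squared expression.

(6h - s)^2

The leading and trailing coefficients are 6^2 and 1^2, and 12 = 2·6·1, so the trinomial is (6h - s)^2.
Hence 36h^2 - 12hs + s^2 ≥ 0.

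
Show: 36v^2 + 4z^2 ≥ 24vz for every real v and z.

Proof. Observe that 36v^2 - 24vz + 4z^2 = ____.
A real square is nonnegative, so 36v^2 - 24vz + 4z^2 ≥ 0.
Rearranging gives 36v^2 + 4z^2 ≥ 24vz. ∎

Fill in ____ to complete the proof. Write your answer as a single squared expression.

(6v - 2z)^2

36v^2 - 24vz + 4z^2 is a perfect-square trinomial: the outer terms are (6v)^2 and (2z)^2, and the cross term is -2·6v·2z.
So 36v^2 - 24vz + 4z^2 = (6v - 2z)^2 ≥ 0.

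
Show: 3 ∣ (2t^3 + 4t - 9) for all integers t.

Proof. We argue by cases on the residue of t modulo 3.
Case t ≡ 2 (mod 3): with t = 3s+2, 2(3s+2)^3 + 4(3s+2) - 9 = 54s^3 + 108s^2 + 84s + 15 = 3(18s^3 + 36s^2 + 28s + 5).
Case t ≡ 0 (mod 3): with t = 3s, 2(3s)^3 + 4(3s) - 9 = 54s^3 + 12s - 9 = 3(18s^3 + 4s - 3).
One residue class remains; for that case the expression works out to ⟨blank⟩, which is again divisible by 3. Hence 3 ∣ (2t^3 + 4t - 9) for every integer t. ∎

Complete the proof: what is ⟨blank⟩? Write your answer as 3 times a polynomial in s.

3(18s^3 + 18s^2 + 10s - 1)

Only t ≡ 1 (mod 3) is unaccounted for. Put t = 3s+1:
2(3s+1)^3 + 4(3s+1) - 9 expands to 54s^3 + 54s^2 + 30s - 3,
and factoring out 3 leaves 3(18s^3 + 18s^2 + 10s - 1).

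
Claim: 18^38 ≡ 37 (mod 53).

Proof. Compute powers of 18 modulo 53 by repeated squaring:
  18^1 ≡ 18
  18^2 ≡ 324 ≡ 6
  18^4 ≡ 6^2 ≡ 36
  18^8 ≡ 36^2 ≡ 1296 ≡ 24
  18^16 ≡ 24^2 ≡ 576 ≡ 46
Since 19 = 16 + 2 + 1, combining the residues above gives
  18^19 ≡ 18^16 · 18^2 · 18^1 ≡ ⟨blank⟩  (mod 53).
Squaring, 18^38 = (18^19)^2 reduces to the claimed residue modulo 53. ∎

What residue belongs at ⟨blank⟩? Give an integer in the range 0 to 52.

18^16 · 18^2 · 18^1 ≡ 46 · 6 · 18 = 4968.
4968 mod 53 = 39, so 18^19 ≡ 39 (mod 53).

39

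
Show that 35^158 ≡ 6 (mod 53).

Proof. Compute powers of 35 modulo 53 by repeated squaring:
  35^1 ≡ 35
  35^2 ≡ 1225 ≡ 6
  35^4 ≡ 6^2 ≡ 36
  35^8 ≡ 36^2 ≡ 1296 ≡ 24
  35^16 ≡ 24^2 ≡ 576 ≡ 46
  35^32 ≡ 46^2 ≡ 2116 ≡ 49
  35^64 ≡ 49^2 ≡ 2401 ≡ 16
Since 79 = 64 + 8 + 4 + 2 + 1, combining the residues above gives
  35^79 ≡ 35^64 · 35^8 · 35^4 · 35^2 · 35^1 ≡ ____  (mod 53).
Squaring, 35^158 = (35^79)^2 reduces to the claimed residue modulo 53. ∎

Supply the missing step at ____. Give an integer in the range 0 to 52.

18

35^64 · 35^8 · 35^4 · 35^2 · 35^1 ≡ 16 · 24 · 36 · 6 · 35 = 2903040.
2903040 mod 53 = 18, so 35^79 ≡ 18 (mod 53).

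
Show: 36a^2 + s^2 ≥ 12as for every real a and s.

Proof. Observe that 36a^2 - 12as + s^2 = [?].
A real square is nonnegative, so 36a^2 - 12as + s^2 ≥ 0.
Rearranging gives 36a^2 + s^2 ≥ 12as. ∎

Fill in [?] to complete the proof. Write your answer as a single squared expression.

(6a - s)^2

36a^2 - 12as + s^2 is a perfect-square trinomial: the outer terms are (6a)^2 and (s)^2, and the cross term is -2·6a·s.
So 36a^2 - 12as + s^2 = (6a - s)^2 ≥ 0.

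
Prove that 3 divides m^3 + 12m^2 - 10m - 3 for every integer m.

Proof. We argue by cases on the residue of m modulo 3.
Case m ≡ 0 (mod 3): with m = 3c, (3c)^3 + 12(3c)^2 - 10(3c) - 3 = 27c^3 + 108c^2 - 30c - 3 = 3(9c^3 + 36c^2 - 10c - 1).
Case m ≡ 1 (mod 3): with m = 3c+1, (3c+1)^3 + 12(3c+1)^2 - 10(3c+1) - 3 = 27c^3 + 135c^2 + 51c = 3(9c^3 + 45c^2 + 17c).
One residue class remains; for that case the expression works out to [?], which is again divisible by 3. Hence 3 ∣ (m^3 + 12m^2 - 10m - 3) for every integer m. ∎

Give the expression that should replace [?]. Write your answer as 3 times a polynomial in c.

The residues treated are {0, 1}, so the missing case is m ≡ 2 (mod 3); write m = 3c+2.
Then (3c+2)^3 + 12(3c+2)^2 - 10(3c+2) - 3 = 27c^3 + 162c^2 + 150c + 33 = 3(9c^3 + 54c^2 + 50c + 11).

3(9c^3 + 54c^2 + 50c + 11)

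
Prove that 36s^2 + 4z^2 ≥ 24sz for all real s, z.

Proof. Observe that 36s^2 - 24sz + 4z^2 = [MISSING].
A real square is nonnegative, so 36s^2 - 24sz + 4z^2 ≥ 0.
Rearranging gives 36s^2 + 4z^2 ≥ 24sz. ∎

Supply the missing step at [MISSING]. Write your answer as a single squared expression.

36s^2 - 24sz + 4z^2 is a perfect-square trinomial: the outer terms are (6s)^2 and (2z)^2, and the cross term is -2·6s·2z.
So 36s^2 - 24sz + 4z^2 = (6s - 2z)^2 ≥ 0.

(6s - 2z)^2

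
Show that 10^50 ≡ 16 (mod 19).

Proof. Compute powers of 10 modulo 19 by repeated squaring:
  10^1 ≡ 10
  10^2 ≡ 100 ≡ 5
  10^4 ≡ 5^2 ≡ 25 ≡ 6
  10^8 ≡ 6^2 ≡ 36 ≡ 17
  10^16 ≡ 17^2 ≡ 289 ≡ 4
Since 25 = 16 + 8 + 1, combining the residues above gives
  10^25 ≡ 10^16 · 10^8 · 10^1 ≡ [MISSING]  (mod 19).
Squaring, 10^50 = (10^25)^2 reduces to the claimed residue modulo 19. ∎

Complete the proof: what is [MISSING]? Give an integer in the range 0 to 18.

15

10^16 · 10^8 · 10^1 ≡ 4 · 17 · 10 = 680.
680 mod 19 = 15, so 10^25 ≡ 15 (mod 19).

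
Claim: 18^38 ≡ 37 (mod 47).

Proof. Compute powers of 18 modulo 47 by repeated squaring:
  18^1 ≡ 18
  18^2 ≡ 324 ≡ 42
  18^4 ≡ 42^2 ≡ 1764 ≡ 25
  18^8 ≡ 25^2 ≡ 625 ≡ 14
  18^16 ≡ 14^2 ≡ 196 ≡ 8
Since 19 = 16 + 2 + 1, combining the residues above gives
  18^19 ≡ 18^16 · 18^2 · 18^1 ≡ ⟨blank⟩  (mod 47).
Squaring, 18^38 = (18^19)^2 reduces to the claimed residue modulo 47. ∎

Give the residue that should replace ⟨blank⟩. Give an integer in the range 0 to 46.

Multiply the listed residues: 8 · 42 · 18 = 336 → 6048.
Reducing modulo 47: 6048 = 128·47 + 32, so 18^19 ≡ 32.

32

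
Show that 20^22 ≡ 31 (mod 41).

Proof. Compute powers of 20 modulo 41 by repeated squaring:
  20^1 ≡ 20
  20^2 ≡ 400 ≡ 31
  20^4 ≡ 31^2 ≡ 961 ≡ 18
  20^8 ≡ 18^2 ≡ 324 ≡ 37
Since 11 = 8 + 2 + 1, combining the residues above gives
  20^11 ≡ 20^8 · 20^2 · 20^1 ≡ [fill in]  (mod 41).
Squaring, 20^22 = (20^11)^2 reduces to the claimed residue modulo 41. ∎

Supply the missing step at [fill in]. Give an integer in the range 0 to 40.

21

20^8 · 20^2 · 20^1 ≡ 37 · 31 · 20 = 22940.
22940 mod 41 = 21, so 20^11 ≡ 21 (mod 41).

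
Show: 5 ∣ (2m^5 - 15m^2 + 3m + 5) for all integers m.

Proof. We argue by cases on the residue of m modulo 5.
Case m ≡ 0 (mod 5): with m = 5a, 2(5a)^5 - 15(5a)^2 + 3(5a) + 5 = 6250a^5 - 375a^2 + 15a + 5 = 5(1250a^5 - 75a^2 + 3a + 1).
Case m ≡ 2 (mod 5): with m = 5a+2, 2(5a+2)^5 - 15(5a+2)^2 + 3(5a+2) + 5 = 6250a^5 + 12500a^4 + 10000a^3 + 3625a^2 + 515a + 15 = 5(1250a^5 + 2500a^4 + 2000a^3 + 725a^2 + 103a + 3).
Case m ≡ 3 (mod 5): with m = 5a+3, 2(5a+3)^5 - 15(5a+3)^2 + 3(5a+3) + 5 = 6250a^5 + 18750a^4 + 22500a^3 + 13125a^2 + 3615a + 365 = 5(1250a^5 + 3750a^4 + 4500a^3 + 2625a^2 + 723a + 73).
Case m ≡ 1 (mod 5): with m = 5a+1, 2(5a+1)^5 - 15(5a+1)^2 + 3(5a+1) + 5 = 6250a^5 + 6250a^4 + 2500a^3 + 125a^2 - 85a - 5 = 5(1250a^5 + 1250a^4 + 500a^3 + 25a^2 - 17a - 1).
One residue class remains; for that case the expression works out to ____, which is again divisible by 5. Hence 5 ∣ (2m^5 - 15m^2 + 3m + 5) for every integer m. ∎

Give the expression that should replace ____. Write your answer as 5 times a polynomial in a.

The residues treated are {0, 2, 3, 1}, so the missing case is m ≡ 4 (mod 5); write m = 5a+4.
Then 2(5a+4)^5 - 15(5a+4)^2 + 3(5a+4) + 5 = 6250a^5 + 25000a^4 + 40000a^3 + 31625a^2 + 12215a + 1825 = 5(1250a^5 + 5000a^4 + 8000a^3 + 6325a^2 + 2443a + 365).

5(1250a^5 + 5000a^4 + 8000a^3 + 6325a^2 + 2443a + 365)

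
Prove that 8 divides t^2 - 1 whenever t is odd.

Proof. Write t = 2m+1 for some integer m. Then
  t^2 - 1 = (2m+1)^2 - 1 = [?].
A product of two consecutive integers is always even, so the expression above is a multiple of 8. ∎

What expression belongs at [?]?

4m(m + 1)

(2m+1)^2 - 1 = 4m^2 + 4m + 1 - 1 = 4m^2 + 4m = 4m(m+1).
Since m and m+1 are consecutive, m(m+1) is even, and 4·(even) is a multiple of 8.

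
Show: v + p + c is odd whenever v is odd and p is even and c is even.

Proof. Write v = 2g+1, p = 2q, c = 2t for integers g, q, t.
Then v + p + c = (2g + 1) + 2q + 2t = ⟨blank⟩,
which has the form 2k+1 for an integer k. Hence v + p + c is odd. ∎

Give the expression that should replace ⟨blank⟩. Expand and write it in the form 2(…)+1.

2(g + q + t) + 1

Expanding: (2g + 1) + 2q + 2t = 2g + 2q + 2t + 1.
Every term except the constant is even, so this is 2(g + q + t) + 1,
and g + q + t ∈ ℤ gives the required form.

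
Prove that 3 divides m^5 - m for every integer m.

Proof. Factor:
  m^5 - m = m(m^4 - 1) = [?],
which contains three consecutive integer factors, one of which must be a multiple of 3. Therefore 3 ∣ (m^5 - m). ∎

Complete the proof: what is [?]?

(m - 1)m(m + 1)(m^2 + 1)

m^4 - 1 = (m^2 - 1)(m^2 + 1), and m^2 - 1 = (m-1)(m+1).
So m(m^4 - 1) = (m - 1)m(m + 1)(m^2 + 1).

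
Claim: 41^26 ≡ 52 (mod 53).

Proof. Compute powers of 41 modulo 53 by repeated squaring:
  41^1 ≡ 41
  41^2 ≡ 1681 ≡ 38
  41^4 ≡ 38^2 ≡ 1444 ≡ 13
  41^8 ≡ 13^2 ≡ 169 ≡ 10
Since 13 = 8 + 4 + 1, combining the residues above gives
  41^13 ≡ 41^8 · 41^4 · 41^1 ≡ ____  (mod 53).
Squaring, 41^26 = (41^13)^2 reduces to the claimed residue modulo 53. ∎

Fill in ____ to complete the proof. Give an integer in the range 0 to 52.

30

41^8 · 41^4 · 41^1 ≡ 10 · 13 · 41 = 5330.
5330 mod 53 = 30, so 41^13 ≡ 30 (mod 53).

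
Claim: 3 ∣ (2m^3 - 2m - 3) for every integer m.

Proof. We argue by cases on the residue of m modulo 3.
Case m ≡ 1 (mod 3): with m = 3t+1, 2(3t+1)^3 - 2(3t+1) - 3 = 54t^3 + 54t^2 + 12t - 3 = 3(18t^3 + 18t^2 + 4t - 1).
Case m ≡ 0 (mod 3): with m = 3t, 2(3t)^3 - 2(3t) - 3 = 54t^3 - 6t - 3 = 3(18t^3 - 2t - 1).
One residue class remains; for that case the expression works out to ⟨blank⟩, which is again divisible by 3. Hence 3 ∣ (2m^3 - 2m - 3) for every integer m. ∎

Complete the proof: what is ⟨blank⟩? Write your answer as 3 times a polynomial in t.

The residues treated are {1, 0}, so the missing case is m ≡ 2 (mod 3); write m = 3t+2.
Then 2(3t+2)^3 - 2(3t+2) - 3 = 54t^3 + 108t^2 + 66t + 9 = 3(18t^3 + 36t^2 + 22t + 3).

3(18t^3 + 36t^2 + 22t + 3)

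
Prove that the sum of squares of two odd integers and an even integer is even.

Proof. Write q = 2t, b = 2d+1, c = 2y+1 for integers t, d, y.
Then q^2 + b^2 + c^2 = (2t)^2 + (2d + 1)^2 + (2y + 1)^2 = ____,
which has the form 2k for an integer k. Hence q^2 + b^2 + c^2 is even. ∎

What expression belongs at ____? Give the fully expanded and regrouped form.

2(2d^2 + 2d + 2t^2 + 2y^2 + 2y + 1)

Expanding: (2t)^2 + (2d + 1)^2 + (2y + 1)^2 = 4d^2 + 4d + 4t^2 + 4y^2 + 4y + 2.
Every term is even; pulling out the factor of 2 gives 2(2d^2 + 2d + 2t^2 + 2y^2 + 2y + 1).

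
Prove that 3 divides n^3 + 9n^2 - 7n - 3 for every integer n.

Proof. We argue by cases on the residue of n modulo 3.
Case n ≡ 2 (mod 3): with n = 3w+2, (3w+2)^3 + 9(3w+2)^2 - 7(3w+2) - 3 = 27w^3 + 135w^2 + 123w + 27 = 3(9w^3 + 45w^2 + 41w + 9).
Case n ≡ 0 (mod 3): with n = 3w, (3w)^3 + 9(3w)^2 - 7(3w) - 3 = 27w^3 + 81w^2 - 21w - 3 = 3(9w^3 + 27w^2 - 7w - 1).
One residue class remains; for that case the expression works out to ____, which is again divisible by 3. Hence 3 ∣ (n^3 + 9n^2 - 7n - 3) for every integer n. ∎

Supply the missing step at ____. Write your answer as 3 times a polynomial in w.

The residues treated are {2, 0}, so the missing case is n ≡ 1 (mod 3); write n = 3w+1.
Then (3w+1)^3 + 9(3w+1)^2 - 7(3w+1) - 3 = 27w^3 + 108w^2 + 42w = 3(9w^3 + 36w^2 + 14w).

3(9w^3 + 36w^2 + 14w)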